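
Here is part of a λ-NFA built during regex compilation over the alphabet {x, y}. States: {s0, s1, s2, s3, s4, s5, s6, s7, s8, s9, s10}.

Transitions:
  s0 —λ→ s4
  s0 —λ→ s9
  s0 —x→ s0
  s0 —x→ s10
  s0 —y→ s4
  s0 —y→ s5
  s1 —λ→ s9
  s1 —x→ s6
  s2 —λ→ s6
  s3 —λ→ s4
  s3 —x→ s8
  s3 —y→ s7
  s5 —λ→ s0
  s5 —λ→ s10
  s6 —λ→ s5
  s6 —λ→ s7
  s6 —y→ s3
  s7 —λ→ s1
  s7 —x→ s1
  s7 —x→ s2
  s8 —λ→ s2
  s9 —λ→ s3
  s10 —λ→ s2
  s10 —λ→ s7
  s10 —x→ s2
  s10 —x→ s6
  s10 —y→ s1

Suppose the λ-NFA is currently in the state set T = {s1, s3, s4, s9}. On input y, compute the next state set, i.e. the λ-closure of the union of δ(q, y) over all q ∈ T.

{s1, s3, s4, s7, s9}

s3 on y → {s7}.
No y-transition from s1, s4, s9.
Union after reading y: {s7}.
Now take the λ-closure:
From s7 via λ: add s1.
From s1 via λ: add s9.
From s9 via λ: add s3.
From s3 via λ: add s4.
No new states can be added; the closed set is {s1, s3, s4, s7, s9}.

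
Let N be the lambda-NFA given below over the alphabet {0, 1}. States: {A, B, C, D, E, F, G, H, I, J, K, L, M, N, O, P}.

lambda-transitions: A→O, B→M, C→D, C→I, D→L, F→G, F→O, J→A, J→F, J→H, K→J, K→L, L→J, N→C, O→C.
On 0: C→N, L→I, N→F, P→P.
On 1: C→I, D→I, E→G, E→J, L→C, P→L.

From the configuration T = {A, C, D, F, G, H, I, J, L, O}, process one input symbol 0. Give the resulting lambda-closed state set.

{A, C, D, F, G, H, I, J, L, N, O}

C on 0 → {N}.
L on 0 → {I}.
No 0-transition from A, D, F, G, H, I, J, O.
Union after reading 0: {I, N}.
Now take the lambda-closure:
From N via lambda: add C.
From C via lambda: add D.
From D via lambda: add L.
From L via lambda: add J.
From J via lambda: add A, F, H.
From A via lambda: add O.
From F via lambda: add G.
No new states can be added; the closed set is {A, C, D, F, G, H, I, J, L, N, O}.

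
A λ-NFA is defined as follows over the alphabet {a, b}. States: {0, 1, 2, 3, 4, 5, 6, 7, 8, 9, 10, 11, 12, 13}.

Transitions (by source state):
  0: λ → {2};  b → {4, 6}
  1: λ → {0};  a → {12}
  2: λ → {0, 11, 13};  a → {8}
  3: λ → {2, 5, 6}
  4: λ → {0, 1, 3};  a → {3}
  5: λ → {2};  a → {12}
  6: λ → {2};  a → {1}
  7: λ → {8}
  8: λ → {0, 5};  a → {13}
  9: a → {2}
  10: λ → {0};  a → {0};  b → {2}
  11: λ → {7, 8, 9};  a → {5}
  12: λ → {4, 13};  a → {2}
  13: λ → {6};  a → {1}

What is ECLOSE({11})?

Start with {11}.
From 11 via λ: add 7, 8, 9.
From 8 via λ: add 0, 5.
From 0 via λ: add 2.
From 2 via λ: add 13.
From 13 via λ: add 6.
No new states can be added; the closed set is {0, 2, 5, 6, 7, 8, 9, 11, 13}.

{0, 2, 5, 6, 7, 8, 9, 11, 13}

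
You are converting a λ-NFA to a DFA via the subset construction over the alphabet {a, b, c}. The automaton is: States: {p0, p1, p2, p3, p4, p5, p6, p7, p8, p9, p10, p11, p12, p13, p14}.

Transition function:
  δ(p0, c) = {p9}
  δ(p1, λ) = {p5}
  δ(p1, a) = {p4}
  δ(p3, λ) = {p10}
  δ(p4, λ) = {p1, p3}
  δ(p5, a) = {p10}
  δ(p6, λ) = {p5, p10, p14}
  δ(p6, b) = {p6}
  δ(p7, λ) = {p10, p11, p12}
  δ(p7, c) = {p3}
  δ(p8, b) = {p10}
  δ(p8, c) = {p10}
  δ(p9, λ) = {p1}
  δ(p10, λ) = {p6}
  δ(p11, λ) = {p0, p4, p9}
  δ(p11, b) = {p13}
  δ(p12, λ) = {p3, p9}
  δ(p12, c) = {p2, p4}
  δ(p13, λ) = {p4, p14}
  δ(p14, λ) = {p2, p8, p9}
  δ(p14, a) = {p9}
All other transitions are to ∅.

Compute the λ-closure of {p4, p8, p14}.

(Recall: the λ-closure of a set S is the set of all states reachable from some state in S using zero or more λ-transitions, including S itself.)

Start with {p4, p8, p14}.
From p4 via λ: add p1, p3.
From p14 via λ: add p2, p9.
From p1 via λ: add p5.
From p3 via λ: add p10.
From p10 via λ: add p6.
No new states can be added; the closed set is {p1, p2, p3, p4, p5, p6, p8, p9, p10, p14}.

{p1, p2, p3, p4, p5, p6, p8, p9, p10, p14}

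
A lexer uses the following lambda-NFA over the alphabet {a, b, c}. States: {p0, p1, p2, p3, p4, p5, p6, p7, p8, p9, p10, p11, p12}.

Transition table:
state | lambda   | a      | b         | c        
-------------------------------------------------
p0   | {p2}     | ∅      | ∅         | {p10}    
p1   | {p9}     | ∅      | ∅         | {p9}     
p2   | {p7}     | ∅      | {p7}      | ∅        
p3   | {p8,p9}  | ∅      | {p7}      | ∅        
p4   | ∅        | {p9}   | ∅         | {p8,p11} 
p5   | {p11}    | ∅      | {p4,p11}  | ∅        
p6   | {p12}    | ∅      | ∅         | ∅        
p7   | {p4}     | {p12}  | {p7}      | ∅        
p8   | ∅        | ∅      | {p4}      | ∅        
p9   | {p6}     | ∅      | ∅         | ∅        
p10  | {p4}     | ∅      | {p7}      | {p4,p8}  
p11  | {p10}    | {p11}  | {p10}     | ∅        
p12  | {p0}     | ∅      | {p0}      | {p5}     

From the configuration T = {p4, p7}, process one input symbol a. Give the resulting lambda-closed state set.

p4 on a → {p9}.
p7 on a → {p12}.
Union after reading a: {p9, p12}.
Now take the lambda-closure:
From p9 via lambda: add p6.
From p12 via lambda: add p0.
From p0 via lambda: add p2.
From p2 via lambda: add p7.
From p7 via lambda: add p4.
No new states can be added; the closed set is {p0, p2, p4, p6, p7, p9, p12}.

{p0, p2, p4, p6, p7, p9, p12}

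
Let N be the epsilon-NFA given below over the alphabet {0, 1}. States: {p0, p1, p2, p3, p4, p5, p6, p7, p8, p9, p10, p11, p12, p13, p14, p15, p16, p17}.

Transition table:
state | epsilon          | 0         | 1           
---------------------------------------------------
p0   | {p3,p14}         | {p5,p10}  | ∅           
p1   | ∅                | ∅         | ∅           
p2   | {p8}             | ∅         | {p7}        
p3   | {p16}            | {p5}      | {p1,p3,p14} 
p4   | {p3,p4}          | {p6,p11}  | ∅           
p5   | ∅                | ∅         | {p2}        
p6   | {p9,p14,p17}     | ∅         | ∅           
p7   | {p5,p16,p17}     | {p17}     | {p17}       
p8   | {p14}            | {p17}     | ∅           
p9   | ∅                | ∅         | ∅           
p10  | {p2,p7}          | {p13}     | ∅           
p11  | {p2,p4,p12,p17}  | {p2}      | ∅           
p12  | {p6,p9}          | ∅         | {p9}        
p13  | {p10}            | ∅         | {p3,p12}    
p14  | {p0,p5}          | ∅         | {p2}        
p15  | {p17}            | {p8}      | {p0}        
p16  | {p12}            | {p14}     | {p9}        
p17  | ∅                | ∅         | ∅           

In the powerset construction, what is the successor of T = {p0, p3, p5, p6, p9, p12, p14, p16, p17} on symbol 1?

p3 on 1 → {p1, p3, p14}.
p5 on 1 → {p2}.
p12 on 1 → {p9}.
p14 on 1 → {p2}.
p16 on 1 → {p9}.
No 1-transition from p0, p6, p9, p17.
Union after reading 1: {p1, p2, p3, p9, p14}.
Now take the epsilon-closure:
From p2 via epsilon: add p8.
From p3 via epsilon: add p16.
From p14 via epsilon: add p0, p5.
From p16 via epsilon: add p12.
From p12 via epsilon: add p6.
From p6 via epsilon: add p17.
No new states can be added; the closed set is {p0, p1, p2, p3, p5, p6, p8, p9, p12, p14, p16, p17}.

{p0, p1, p2, p3, p5, p6, p8, p9, p12, p14, p16, p17}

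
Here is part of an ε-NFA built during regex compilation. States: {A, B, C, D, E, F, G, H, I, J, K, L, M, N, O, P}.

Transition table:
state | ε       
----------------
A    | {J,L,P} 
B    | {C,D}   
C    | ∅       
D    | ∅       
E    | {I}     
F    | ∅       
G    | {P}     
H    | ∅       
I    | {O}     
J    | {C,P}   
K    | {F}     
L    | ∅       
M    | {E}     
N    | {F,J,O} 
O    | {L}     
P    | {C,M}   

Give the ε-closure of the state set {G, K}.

Start with {G, K}.
From G via ε: add P.
From K via ε: add F.
From P via ε: add C, M.
From M via ε: add E.
From E via ε: add I.
From I via ε: add O.
From O via ε: add L.
No new states can be added; the closed set is {C, E, F, G, I, K, L, M, O, P}.

{C, E, F, G, I, K, L, M, O, P}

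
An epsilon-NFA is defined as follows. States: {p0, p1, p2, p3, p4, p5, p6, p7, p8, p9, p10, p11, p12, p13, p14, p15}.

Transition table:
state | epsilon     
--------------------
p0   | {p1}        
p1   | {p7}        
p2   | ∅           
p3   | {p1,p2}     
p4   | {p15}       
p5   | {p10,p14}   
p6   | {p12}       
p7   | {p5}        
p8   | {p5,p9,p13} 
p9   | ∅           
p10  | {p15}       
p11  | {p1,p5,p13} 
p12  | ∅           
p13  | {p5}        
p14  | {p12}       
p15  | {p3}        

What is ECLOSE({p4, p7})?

Start with {p4, p7}.
From p4 via epsilon: add p15.
From p7 via epsilon: add p5.
From p5 via epsilon: add p10, p14.
From p15 via epsilon: add p3.
From p3 via epsilon: add p1, p2.
From p14 via epsilon: add p12.
No new states can be added; the closed set is {p1, p2, p3, p4, p5, p7, p10, p12, p14, p15}.

{p1, p2, p3, p4, p5, p7, p10, p12, p14, p15}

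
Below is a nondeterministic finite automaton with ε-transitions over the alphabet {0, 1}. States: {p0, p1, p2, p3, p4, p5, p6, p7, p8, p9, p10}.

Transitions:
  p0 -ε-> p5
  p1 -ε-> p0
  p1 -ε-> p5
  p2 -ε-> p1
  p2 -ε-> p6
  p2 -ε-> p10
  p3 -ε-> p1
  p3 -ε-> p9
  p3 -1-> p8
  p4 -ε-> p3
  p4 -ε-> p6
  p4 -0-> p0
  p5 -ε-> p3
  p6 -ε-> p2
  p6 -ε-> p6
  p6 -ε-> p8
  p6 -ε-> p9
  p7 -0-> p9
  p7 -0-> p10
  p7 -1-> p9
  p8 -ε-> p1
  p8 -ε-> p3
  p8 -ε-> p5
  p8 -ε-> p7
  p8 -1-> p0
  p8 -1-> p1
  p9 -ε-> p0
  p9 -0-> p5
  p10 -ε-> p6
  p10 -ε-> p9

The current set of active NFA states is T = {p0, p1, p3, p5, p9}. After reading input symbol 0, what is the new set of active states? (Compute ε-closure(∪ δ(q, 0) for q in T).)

{p0, p1, p3, p5, p9}

p9 on 0 → {p5}.
No 0-transition from p0, p1, p3, p5.
Union after reading 0: {p5}.
Now take the ε-closure:
From p5 via ε: add p3.
From p3 via ε: add p1, p9.
From p1 via ε: add p0.
No new states can be added; the closed set is {p0, p1, p3, p5, p9}.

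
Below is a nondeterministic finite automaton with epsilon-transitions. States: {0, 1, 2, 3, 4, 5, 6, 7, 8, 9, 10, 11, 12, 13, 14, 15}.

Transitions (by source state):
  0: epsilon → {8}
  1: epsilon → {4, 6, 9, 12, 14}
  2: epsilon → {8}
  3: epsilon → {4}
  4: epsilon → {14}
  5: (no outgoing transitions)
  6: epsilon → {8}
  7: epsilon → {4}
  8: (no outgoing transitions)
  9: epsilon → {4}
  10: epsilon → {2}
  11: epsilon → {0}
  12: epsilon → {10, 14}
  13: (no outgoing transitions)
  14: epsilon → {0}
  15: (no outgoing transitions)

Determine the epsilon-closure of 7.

{0, 4, 7, 8, 14}

Start with {7}.
From 7 via epsilon: add 4.
From 4 via epsilon: add 14.
From 14 via epsilon: add 0.
From 0 via epsilon: add 8.
No new states can be added; the closed set is {0, 4, 7, 8, 14}.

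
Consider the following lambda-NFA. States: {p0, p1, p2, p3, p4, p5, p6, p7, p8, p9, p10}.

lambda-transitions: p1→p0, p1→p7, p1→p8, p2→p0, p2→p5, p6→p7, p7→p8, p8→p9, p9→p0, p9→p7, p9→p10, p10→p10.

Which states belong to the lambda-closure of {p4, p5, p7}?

Start with {p4, p5, p7}.
From p7 via lambda: add p8.
From p8 via lambda: add p9.
From p9 via lambda: add p0, p10.
No new states can be added; the closed set is {p0, p4, p5, p7, p8, p9, p10}.

{p0, p4, p5, p7, p8, p9, p10}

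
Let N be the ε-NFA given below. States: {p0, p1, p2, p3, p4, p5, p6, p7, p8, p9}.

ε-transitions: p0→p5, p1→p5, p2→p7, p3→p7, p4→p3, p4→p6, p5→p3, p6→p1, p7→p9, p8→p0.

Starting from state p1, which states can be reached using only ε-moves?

{p1, p3, p5, p7, p9}

Start with {p1}.
From p1 via ε: add p5.
From p5 via ε: add p3.
From p3 via ε: add p7.
From p7 via ε: add p9.
No new states can be added; the closed set is {p1, p3, p5, p7, p9}.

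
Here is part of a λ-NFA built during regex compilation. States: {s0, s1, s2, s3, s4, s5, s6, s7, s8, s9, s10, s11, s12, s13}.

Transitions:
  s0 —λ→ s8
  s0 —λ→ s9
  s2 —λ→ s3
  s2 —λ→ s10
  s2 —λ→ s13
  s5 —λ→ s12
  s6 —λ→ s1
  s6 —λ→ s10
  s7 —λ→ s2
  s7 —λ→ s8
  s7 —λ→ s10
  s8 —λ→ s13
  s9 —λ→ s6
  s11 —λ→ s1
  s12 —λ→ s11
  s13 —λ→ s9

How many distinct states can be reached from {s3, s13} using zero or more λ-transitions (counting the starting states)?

Start with {s3, s13}.
From s13 via λ: add s9.
From s9 via λ: add s6.
From s6 via λ: add s1, s10.
λ-closure = {s1, s3, s6, s9, s10, s13}, which has 6 states.

6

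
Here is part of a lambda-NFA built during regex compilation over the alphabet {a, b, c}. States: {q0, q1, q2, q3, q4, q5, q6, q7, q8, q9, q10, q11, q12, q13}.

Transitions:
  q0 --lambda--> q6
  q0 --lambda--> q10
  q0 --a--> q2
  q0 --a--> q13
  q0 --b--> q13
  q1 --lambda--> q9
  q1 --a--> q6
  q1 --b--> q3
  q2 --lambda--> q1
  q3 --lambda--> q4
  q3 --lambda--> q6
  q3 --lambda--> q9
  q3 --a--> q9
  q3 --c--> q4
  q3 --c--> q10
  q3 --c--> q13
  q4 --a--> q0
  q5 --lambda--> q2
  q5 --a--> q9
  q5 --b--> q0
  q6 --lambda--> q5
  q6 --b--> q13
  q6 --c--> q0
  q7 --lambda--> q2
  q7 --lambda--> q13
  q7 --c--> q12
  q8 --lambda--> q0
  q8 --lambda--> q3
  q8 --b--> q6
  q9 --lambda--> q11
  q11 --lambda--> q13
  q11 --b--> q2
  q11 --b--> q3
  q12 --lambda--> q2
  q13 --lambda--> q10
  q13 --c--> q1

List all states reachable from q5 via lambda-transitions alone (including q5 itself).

Start with {q5}.
From q5 via lambda: add q2.
From q2 via lambda: add q1.
From q1 via lambda: add q9.
From q9 via lambda: add q11.
From q11 via lambda: add q13.
From q13 via lambda: add q10.
No new states can be added; the closed set is {q1, q2, q5, q9, q10, q11, q13}.

{q1, q2, q5, q9, q10, q11, q13}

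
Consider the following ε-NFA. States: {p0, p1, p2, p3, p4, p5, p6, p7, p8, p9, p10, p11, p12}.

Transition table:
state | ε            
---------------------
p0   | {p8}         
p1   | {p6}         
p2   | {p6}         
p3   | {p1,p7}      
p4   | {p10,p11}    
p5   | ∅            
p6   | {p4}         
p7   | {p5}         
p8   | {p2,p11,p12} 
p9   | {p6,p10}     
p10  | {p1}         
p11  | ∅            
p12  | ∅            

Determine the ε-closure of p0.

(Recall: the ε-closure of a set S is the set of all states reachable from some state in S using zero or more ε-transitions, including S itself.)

{p0, p1, p2, p4, p6, p8, p10, p11, p12}

Start with {p0}.
From p0 via ε: add p8.
From p8 via ε: add p2, p11, p12.
From p2 via ε: add p6.
From p6 via ε: add p4.
From p4 via ε: add p10.
From p10 via ε: add p1.
No new states can be added; the closed set is {p0, p1, p2, p4, p6, p8, p10, p11, p12}.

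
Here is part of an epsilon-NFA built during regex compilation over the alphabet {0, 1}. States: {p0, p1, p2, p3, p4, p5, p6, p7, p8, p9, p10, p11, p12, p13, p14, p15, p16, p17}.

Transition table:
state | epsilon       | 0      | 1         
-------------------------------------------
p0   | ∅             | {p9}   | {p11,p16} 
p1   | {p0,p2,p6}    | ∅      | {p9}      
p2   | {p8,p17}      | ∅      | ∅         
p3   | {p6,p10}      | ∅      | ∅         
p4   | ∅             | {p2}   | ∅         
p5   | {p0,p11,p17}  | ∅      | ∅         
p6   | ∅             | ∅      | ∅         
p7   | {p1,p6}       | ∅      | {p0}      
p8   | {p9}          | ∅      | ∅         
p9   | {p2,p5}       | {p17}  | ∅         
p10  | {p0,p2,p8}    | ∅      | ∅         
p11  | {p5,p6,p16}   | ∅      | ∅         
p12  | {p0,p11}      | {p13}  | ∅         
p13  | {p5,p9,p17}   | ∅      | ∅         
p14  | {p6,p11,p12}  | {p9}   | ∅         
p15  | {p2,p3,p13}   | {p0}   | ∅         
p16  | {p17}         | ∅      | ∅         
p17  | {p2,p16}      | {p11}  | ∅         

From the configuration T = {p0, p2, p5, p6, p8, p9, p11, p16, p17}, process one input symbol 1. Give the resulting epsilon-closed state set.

{p0, p2, p5, p6, p8, p9, p11, p16, p17}

p0 on 1 → {p11, p16}.
No 1-transition from p2, p5, p6, p8, p9, p11, p16, p17.
Union after reading 1: {p11, p16}.
Now take the epsilon-closure:
From p11 via epsilon: add p5, p6.
From p16 via epsilon: add p17.
From p5 via epsilon: add p0.
From p17 via epsilon: add p2.
From p2 via epsilon: add p8.
From p8 via epsilon: add p9.
No new states can be added; the closed set is {p0, p2, p5, p6, p8, p9, p11, p16, p17}.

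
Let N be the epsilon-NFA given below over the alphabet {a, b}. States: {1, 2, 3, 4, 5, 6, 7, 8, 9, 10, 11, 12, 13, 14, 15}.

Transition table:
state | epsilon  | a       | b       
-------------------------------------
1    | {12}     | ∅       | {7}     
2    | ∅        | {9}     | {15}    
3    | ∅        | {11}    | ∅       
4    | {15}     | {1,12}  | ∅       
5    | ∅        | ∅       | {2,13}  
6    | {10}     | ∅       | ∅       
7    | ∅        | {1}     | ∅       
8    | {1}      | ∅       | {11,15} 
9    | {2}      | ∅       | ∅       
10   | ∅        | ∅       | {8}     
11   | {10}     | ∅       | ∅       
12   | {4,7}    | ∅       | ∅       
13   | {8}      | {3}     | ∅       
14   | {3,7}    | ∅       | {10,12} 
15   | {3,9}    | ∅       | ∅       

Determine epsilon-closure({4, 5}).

Start with {4, 5}.
From 4 via epsilon: add 15.
From 15 via epsilon: add 3, 9.
From 9 via epsilon: add 2.
No new states can be added; the closed set is {2, 3, 4, 5, 9, 15}.

{2, 3, 4, 5, 9, 15}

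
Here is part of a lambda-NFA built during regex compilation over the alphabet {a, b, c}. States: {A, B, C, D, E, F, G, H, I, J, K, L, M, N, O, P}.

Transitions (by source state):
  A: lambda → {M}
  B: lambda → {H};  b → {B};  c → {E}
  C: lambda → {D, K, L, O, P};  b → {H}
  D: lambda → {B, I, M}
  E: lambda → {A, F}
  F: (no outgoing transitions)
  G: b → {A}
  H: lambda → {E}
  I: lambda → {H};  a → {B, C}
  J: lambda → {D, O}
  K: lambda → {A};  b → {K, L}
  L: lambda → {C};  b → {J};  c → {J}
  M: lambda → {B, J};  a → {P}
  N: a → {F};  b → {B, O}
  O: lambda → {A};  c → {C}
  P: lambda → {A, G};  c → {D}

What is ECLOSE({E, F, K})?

{A, B, D, E, F, H, I, J, K, M, O}

Start with {E, F, K}.
From E via lambda: add A.
From A via lambda: add M.
From M via lambda: add B, J.
From B via lambda: add H.
From J via lambda: add D, O.
From D via lambda: add I.
No new states can be added; the closed set is {A, B, D, E, F, H, I, J, K, M, O}.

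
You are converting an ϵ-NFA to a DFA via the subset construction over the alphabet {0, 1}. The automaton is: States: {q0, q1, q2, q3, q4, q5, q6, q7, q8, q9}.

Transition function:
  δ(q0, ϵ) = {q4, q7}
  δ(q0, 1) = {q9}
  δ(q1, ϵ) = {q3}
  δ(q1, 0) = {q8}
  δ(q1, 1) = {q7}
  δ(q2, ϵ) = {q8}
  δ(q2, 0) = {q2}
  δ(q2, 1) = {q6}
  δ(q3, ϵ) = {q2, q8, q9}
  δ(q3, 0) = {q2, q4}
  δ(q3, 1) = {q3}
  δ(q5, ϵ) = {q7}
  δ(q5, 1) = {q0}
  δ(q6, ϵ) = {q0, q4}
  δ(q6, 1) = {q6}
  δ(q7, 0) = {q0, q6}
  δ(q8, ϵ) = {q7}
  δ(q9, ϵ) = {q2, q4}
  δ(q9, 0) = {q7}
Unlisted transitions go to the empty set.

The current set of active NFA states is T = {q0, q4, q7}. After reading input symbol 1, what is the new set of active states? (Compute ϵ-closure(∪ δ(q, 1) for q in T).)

{q2, q4, q7, q8, q9}

q0 on 1 → {q9}.
No 1-transition from q4, q7.
Union after reading 1: {q9}.
Now take the ϵ-closure:
From q9 via ϵ: add q2, q4.
From q2 via ϵ: add q8.
From q8 via ϵ: add q7.
No new states can be added; the closed set is {q2, q4, q7, q8, q9}.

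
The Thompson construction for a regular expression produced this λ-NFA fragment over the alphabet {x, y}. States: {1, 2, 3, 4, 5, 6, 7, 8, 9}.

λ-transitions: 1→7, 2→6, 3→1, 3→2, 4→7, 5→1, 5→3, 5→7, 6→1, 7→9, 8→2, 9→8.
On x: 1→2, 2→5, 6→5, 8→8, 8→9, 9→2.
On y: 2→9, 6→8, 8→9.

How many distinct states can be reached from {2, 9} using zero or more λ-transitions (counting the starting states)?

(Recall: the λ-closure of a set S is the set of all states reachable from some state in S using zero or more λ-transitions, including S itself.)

6

Start with {2, 9}.
From 2 via λ: add 6.
From 9 via λ: add 8.
From 6 via λ: add 1.
From 1 via λ: add 7.
λ-closure = {1, 2, 6, 7, 8, 9}, which has 6 states.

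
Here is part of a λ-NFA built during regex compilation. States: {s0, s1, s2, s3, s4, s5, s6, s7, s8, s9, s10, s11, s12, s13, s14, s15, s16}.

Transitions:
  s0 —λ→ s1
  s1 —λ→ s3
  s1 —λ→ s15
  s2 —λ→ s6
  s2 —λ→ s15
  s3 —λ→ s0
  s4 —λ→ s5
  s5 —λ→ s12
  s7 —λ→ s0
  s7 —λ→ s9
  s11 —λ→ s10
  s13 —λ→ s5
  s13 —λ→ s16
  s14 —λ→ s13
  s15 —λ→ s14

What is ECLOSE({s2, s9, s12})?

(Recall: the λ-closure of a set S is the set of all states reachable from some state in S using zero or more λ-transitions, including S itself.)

{s2, s5, s6, s9, s12, s13, s14, s15, s16}

Start with {s2, s9, s12}.
From s2 via λ: add s6, s15.
From s15 via λ: add s14.
From s14 via λ: add s13.
From s13 via λ: add s5, s16.
No new states can be added; the closed set is {s2, s5, s6, s9, s12, s13, s14, s15, s16}.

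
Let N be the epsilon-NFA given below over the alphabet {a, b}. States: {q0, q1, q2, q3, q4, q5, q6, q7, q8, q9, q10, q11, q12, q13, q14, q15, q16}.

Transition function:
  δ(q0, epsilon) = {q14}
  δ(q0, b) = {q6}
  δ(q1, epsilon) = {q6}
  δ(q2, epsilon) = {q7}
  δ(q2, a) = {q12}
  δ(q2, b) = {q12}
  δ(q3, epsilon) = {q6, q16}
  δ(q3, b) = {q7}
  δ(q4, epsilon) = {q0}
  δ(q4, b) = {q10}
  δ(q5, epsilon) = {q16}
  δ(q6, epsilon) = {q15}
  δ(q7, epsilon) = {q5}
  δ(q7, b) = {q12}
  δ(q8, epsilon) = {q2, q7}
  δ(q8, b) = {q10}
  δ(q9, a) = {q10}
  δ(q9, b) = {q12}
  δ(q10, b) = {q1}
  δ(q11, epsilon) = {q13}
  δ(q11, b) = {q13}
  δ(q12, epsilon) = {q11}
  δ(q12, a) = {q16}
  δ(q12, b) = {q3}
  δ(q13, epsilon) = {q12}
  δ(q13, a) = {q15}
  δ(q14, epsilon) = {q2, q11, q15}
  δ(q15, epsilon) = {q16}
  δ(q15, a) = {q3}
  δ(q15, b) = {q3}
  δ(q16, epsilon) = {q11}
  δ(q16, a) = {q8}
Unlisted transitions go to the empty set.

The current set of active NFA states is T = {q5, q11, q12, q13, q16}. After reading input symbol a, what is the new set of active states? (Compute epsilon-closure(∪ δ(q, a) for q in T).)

{q2, q5, q7, q8, q11, q12, q13, q15, q16}

q12 on a → {q16}.
q13 on a → {q15}.
q16 on a → {q8}.
No a-transition from q5, q11.
Union after reading a: {q8, q15, q16}.
Now take the epsilon-closure:
From q8 via epsilon: add q2, q7.
From q16 via epsilon: add q11.
From q7 via epsilon: add q5.
From q11 via epsilon: add q13.
From q13 via epsilon: add q12.
No new states can be added; the closed set is {q2, q5, q7, q8, q11, q12, q13, q15, q16}.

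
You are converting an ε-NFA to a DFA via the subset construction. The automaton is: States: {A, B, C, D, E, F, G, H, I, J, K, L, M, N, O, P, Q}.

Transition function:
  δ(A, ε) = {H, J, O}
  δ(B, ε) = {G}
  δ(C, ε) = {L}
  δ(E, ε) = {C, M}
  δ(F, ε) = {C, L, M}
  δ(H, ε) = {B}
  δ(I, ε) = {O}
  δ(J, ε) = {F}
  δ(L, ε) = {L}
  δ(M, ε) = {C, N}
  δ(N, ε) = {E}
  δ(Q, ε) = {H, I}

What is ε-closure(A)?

{A, B, C, E, F, G, H, J, L, M, N, O}

Start with {A}.
From A via ε: add H, J, O.
From H via ε: add B.
From J via ε: add F.
From B via ε: add G.
From F via ε: add C, L, M.
From M via ε: add N.
From N via ε: add E.
No new states can be added; the closed set is {A, B, C, E, F, G, H, J, L, M, N, O}.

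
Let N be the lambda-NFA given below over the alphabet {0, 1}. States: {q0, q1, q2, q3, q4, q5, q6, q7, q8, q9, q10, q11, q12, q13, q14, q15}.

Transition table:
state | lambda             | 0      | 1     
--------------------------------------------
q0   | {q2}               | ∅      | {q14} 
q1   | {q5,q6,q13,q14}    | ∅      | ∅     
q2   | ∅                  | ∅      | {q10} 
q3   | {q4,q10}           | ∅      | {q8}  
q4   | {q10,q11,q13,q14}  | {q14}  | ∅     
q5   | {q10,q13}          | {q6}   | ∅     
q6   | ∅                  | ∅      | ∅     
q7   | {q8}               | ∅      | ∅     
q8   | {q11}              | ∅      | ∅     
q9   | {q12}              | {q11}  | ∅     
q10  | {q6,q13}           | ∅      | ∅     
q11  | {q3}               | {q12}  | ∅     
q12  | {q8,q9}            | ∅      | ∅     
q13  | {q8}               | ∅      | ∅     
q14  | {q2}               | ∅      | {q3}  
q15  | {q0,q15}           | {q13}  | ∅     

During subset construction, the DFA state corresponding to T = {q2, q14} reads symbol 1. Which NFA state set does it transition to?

{q2, q3, q4, q6, q8, q10, q11, q13, q14}

q2 on 1 → {q10}.
q14 on 1 → {q3}.
Union after reading 1: {q3, q10}.
Now take the lambda-closure:
From q3 via lambda: add q4.
From q10 via lambda: add q6, q13.
From q4 via lambda: add q11, q14.
From q13 via lambda: add q8.
From q14 via lambda: add q2.
No new states can be added; the closed set is {q2, q3, q4, q6, q8, q10, q11, q13, q14}.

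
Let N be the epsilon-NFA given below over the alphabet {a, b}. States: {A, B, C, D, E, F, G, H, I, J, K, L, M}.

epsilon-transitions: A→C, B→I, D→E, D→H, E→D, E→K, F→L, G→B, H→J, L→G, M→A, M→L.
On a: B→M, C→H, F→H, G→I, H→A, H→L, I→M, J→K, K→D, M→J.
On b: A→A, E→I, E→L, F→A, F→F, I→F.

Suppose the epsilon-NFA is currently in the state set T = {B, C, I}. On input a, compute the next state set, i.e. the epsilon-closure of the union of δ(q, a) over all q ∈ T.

B on a → {M}.
C on a → {H}.
I on a → {M}.
Union after reading a: {H, M}.
Now take the epsilon-closure:
From H via epsilon: add J.
From M via epsilon: add A, L.
From A via epsilon: add C.
From L via epsilon: add G.
From G via epsilon: add B.
From B via epsilon: add I.
No new states can be added; the closed set is {A, B, C, G, H, I, J, L, M}.

{A, B, C, G, H, I, J, L, M}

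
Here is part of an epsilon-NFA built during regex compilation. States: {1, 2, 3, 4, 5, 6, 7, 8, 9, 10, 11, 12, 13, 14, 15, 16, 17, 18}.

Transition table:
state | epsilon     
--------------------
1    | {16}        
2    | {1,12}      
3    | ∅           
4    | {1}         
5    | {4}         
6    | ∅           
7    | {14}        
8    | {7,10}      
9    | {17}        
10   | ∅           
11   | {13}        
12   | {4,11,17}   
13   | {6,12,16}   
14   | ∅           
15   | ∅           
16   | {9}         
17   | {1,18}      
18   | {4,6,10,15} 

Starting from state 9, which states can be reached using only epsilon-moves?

{1, 4, 6, 9, 10, 15, 16, 17, 18}

Start with {9}.
From 9 via epsilon: add 17.
From 17 via epsilon: add 1, 18.
From 1 via epsilon: add 16.
From 18 via epsilon: add 4, 6, 10, 15.
No new states can be added; the closed set is {1, 4, 6, 9, 10, 15, 16, 17, 18}.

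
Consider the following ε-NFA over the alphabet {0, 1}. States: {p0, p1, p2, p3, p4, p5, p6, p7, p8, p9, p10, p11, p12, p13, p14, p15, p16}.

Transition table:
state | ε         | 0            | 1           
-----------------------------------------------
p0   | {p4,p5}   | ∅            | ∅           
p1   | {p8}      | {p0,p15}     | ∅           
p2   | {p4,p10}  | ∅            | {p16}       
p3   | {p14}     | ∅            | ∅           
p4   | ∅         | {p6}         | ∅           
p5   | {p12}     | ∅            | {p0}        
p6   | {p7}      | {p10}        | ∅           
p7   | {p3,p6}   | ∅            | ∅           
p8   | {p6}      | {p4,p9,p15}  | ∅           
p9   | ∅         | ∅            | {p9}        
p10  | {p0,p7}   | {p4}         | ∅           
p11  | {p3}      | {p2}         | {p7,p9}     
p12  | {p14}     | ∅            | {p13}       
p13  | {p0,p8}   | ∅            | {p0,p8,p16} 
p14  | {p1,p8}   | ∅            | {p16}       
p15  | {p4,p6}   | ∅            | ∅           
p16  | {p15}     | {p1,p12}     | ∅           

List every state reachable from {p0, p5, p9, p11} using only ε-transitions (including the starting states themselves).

Start with {p0, p5, p9, p11}.
From p0 via ε: add p4.
From p5 via ε: add p12.
From p11 via ε: add p3.
From p3 via ε: add p14.
From p14 via ε: add p1, p8.
From p8 via ε: add p6.
From p6 via ε: add p7.
No new states can be added; the closed set is {p0, p1, p3, p4, p5, p6, p7, p8, p9, p11, p12, p14}.

{p0, p1, p3, p4, p5, p6, p7, p8, p9, p11, p12, p14}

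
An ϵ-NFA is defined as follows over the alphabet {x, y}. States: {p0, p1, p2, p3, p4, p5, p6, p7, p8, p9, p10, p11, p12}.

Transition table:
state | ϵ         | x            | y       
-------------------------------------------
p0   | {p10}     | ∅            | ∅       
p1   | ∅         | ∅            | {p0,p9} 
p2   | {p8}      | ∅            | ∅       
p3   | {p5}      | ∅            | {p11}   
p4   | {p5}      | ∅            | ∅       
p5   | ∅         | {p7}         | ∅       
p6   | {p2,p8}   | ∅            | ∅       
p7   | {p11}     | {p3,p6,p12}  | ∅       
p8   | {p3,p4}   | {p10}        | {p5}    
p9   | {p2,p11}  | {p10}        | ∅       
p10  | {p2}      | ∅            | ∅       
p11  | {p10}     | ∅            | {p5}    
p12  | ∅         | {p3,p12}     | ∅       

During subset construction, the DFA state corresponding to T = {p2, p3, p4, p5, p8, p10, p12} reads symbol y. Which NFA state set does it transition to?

{p2, p3, p4, p5, p8, p10, p11}

p3 on y → {p11}.
p8 on y → {p5}.
No y-transition from p2, p4, p5, p10, p12.
Union after reading y: {p5, p11}.
Now take the ϵ-closure:
From p11 via ϵ: add p10.
From p10 via ϵ: add p2.
From p2 via ϵ: add p8.
From p8 via ϵ: add p3, p4.
No new states can be added; the closed set is {p2, p3, p4, p5, p8, p10, p11}.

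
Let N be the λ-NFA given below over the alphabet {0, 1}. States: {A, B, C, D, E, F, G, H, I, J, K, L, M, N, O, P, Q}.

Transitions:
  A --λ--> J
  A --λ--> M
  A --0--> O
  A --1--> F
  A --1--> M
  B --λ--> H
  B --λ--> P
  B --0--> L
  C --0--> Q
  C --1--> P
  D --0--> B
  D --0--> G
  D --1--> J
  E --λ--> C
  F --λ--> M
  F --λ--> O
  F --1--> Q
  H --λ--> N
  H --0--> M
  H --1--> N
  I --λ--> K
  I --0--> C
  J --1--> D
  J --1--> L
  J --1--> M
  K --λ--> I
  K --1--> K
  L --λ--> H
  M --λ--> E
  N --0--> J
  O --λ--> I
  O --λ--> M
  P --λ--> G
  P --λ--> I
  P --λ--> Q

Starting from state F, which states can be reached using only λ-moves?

Start with {F}.
From F via λ: add M, O.
From M via λ: add E.
From O via λ: add I.
From E via λ: add C.
From I via λ: add K.
No new states can be added; the closed set is {C, E, F, I, K, M, O}.

{C, E, F, I, K, M, O}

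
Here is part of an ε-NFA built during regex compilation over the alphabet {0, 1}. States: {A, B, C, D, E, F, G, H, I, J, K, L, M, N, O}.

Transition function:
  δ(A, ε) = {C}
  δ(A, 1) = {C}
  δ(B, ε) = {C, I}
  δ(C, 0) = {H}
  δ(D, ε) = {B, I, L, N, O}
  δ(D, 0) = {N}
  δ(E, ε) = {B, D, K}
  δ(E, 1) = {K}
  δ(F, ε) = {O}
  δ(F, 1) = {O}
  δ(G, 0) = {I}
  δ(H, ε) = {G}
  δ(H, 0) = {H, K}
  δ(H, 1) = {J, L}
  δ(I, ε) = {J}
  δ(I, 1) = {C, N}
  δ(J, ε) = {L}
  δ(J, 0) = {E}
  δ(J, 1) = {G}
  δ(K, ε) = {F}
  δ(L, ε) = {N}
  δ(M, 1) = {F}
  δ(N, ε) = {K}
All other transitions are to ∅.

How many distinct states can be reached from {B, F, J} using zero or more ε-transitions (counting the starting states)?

Start with {B, F, J}.
From B via ε: add C, I.
From F via ε: add O.
From J via ε: add L.
From L via ε: add N.
From N via ε: add K.
ε-closure = {B, C, F, I, J, K, L, N, O}, which has 9 states.

9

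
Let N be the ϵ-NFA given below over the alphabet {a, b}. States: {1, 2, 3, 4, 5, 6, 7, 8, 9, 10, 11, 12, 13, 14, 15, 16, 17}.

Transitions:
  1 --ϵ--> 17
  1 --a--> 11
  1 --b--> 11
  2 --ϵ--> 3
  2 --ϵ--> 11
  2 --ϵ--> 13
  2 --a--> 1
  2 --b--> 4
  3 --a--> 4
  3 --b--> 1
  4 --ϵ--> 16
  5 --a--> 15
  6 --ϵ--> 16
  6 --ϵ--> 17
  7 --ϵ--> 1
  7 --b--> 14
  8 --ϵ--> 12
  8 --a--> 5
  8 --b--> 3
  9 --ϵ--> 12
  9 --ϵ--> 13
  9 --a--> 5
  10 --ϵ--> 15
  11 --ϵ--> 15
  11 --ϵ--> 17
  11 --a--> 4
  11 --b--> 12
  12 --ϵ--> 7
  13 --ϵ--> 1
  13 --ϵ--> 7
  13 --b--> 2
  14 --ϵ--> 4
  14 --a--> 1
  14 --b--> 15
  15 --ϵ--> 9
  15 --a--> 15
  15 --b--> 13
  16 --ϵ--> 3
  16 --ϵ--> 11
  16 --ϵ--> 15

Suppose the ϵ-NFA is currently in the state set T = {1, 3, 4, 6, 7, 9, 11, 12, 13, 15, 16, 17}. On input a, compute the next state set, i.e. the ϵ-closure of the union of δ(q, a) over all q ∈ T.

{1, 3, 4, 5, 7, 9, 11, 12, 13, 15, 16, 17}

1 on a → {11}.
3 on a → {4}.
9 on a → {5}.
11 on a → {4}.
15 on a → {15}.
No a-transition from 4, 6, 7, 12, 13, 16, 17.
Union after reading a: {4, 5, 11, 15}.
Now take the ϵ-closure:
From 4 via ϵ: add 16.
From 11 via ϵ: add 17.
From 15 via ϵ: add 9.
From 9 via ϵ: add 12, 13.
From 16 via ϵ: add 3.
From 12 via ϵ: add 7.
From 13 via ϵ: add 1.
No new states can be added; the closed set is {1, 3, 4, 5, 7, 9, 11, 12, 13, 15, 16, 17}.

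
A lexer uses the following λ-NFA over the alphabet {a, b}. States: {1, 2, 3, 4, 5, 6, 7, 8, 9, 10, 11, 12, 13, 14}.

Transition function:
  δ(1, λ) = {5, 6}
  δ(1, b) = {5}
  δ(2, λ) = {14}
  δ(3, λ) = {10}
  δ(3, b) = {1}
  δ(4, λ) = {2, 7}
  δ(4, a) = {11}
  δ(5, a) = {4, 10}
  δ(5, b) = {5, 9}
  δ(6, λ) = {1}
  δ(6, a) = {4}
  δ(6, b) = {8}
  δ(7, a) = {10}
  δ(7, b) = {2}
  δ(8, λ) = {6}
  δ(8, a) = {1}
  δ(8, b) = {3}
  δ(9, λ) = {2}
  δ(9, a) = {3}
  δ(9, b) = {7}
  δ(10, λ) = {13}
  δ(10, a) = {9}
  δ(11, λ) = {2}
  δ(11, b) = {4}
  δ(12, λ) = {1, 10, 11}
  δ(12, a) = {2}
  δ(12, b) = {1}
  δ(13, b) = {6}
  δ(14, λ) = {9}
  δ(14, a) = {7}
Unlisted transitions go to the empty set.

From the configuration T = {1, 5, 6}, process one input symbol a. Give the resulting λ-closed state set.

5 on a → {4, 10}.
6 on a → {4}.
No a-transition from 1.
Union after reading a: {4, 10}.
Now take the λ-closure:
From 4 via λ: add 2, 7.
From 10 via λ: add 13.
From 2 via λ: add 14.
From 14 via λ: add 9.
No new states can be added; the closed set is {2, 4, 7, 9, 10, 13, 14}.

{2, 4, 7, 9, 10, 13, 14}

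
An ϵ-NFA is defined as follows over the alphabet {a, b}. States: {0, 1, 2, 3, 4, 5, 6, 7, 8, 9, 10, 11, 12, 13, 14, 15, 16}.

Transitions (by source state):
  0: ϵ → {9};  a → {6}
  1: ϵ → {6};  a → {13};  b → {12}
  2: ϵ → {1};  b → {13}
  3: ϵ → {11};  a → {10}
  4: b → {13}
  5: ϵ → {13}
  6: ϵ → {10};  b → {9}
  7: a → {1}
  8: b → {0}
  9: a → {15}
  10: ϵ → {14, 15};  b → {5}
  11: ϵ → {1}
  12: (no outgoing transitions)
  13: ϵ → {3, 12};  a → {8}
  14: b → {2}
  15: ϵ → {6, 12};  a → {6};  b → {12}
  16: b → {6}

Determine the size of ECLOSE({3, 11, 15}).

Start with {3, 11, 15}.
From 11 via ϵ: add 1.
From 15 via ϵ: add 6, 12.
From 6 via ϵ: add 10.
From 10 via ϵ: add 14.
ϵ-closure = {1, 3, 6, 10, 11, 12, 14, 15}, which has 8 states.

8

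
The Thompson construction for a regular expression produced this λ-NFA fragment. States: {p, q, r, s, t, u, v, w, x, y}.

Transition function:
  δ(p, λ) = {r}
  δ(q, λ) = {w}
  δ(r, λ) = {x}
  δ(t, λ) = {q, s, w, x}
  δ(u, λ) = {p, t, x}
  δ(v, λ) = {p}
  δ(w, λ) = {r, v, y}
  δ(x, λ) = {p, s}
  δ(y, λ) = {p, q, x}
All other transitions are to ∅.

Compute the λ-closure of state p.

{p, r, s, x}

Start with {p}.
From p via λ: add r.
From r via λ: add x.
From x via λ: add s.
No new states can be added; the closed set is {p, r, s, x}.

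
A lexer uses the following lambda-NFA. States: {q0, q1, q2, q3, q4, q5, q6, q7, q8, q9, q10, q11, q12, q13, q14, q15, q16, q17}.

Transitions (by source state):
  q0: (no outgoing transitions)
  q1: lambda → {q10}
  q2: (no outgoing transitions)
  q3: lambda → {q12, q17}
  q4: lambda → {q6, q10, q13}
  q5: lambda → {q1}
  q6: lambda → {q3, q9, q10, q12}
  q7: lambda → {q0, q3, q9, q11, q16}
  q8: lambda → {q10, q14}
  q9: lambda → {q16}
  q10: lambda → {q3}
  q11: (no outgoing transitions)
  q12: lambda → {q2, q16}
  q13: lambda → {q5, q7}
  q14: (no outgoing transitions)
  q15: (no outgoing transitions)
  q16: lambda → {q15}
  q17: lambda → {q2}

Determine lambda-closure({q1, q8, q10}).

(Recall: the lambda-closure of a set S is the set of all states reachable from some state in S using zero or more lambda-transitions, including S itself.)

{q1, q2, q3, q8, q10, q12, q14, q15, q16, q17}

Start with {q1, q8, q10}.
From q8 via lambda: add q14.
From q10 via lambda: add q3.
From q3 via lambda: add q12, q17.
From q12 via lambda: add q2, q16.
From q16 via lambda: add q15.
No new states can be added; the closed set is {q1, q2, q3, q8, q10, q12, q14, q15, q16, q17}.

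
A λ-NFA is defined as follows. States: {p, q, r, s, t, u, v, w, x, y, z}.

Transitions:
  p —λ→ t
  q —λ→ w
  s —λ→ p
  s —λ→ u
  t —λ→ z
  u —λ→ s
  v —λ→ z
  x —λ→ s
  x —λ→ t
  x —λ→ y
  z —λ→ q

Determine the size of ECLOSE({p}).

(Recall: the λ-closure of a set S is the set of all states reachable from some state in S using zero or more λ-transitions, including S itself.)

Start with {p}.
From p via λ: add t.
From t via λ: add z.
From z via λ: add q.
From q via λ: add w.
λ-closure = {p, q, t, w, z}, which has 5 states.

5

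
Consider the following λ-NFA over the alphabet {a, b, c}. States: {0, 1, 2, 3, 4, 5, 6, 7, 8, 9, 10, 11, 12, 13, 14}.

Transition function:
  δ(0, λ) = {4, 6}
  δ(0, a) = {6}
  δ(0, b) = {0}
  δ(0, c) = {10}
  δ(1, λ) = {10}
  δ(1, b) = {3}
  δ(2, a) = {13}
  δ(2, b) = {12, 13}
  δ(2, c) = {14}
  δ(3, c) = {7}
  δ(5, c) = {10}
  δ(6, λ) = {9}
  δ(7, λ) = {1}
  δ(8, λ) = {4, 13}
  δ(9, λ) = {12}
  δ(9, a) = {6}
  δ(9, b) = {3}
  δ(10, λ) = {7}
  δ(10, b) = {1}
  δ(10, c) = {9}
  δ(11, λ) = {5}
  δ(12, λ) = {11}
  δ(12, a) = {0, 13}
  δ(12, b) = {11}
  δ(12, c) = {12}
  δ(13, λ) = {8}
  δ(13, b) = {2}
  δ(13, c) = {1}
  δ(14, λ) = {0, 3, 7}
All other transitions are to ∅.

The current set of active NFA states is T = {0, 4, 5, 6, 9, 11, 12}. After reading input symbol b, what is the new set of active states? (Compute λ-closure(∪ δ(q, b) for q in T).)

0 on b → {0}.
9 on b → {3}.
12 on b → {11}.
No b-transition from 4, 5, 6, 11.
Union after reading b: {0, 3, 11}.
Now take the λ-closure:
From 0 via λ: add 4, 6.
From 11 via λ: add 5.
From 6 via λ: add 9.
From 9 via λ: add 12.
No new states can be added; the closed set is {0, 3, 4, 5, 6, 9, 11, 12}.

{0, 3, 4, 5, 6, 9, 11, 12}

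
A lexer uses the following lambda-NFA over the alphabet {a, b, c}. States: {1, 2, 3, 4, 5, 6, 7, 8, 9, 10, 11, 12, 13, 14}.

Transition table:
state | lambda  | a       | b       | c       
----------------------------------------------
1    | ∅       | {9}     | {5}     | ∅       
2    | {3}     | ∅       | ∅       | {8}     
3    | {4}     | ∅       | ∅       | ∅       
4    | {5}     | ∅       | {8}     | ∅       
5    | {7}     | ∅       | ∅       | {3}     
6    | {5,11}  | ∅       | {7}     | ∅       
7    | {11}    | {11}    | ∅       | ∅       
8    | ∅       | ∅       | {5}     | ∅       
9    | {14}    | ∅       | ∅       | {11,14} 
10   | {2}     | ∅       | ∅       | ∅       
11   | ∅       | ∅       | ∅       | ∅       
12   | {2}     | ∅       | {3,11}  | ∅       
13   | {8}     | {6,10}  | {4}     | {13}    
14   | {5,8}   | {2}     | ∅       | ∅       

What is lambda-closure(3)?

{3, 4, 5, 7, 11}

Start with {3}.
From 3 via lambda: add 4.
From 4 via lambda: add 5.
From 5 via lambda: add 7.
From 7 via lambda: add 11.
No new states can be added; the closed set is {3, 4, 5, 7, 11}.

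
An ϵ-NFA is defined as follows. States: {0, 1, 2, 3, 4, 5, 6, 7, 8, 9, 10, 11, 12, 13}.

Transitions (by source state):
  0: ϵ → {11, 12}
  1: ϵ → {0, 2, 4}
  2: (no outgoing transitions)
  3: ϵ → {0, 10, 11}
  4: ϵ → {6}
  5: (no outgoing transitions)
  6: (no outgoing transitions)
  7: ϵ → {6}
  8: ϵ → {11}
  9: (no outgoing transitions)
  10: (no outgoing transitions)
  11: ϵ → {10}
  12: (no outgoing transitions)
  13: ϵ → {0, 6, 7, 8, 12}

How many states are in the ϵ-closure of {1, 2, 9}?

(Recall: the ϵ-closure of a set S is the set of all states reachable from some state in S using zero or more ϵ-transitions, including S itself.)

Start with {1, 2, 9}.
From 1 via ϵ: add 0, 4.
From 0 via ϵ: add 11, 12.
From 4 via ϵ: add 6.
From 11 via ϵ: add 10.
ϵ-closure = {0, 1, 2, 4, 6, 9, 10, 11, 12}, which has 9 states.

9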